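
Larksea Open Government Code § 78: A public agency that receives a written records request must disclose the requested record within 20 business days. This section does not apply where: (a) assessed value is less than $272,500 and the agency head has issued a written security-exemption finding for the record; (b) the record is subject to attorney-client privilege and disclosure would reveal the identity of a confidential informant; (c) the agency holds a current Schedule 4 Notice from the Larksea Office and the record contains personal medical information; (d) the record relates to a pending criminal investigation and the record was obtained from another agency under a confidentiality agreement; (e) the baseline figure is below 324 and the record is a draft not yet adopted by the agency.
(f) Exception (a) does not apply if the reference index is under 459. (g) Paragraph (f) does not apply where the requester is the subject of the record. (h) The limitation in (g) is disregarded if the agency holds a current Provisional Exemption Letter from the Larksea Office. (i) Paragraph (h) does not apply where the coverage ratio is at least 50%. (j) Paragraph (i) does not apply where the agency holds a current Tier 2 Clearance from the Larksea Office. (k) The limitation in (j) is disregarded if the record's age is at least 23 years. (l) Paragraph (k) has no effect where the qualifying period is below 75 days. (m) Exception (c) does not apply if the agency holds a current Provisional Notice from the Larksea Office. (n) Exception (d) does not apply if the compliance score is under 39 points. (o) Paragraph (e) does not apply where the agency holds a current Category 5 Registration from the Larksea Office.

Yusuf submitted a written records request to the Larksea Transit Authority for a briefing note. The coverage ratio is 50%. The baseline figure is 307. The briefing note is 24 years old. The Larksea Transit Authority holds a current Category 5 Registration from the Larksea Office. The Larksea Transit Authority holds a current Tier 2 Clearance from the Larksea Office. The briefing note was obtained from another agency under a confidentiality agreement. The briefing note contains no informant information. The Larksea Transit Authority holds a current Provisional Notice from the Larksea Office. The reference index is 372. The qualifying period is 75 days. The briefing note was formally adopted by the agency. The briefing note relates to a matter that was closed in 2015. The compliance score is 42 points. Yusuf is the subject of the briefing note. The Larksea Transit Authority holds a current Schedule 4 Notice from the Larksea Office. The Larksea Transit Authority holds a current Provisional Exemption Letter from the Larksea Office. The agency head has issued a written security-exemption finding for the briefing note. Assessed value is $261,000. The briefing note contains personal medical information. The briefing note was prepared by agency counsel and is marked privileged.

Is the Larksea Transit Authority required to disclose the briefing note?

No — exception (a) applies; the Larksea Transit Authority is not required to disclose the briefing note.

Exception (a): assessed value is $261,000, less than the $272,500 limit; a written security-exemption finding has been issued — every condition holds. Considering the limiting provisions: (f) is engaged (the reference index is 372, under the 459 limit), but yields to (g): (g) operates against (f): Yusuf is the subject of the briefing note. (h) is engaged (a current Provisional Exemption Letter is held), but yields to (i): (i) is triggered — the coverage ratio is 50%, meeting the 50% threshold. (j) is triggered (a current Tier 2 Clearance is held), but yields to (k): (k) operates — the record's age is 24 years, meeting the 23 years threshold. (l) is not triggered (the qualifying period is 75 days, not below 75 days), so (k) stands. (a) remains available.
Exception (b) requires that disclosure would reveal the identity of a confidential informant; but the briefing note contains no informant information, so (b) is unavailable.
Exception (c): a current Schedule 4 Notice is held; the briefing note contains personal medical information — every condition holds. But applying paragraph (m): (m) is engaged — a current Provisional Notice is held. So (c) is unavailable.
Exception (d) requires that the record relates to a pending criminal investigation; but the briefing note relates to a closed matter, so (d) is unavailable.
Exception (e) does not apply: the briefing note has been formally adopted.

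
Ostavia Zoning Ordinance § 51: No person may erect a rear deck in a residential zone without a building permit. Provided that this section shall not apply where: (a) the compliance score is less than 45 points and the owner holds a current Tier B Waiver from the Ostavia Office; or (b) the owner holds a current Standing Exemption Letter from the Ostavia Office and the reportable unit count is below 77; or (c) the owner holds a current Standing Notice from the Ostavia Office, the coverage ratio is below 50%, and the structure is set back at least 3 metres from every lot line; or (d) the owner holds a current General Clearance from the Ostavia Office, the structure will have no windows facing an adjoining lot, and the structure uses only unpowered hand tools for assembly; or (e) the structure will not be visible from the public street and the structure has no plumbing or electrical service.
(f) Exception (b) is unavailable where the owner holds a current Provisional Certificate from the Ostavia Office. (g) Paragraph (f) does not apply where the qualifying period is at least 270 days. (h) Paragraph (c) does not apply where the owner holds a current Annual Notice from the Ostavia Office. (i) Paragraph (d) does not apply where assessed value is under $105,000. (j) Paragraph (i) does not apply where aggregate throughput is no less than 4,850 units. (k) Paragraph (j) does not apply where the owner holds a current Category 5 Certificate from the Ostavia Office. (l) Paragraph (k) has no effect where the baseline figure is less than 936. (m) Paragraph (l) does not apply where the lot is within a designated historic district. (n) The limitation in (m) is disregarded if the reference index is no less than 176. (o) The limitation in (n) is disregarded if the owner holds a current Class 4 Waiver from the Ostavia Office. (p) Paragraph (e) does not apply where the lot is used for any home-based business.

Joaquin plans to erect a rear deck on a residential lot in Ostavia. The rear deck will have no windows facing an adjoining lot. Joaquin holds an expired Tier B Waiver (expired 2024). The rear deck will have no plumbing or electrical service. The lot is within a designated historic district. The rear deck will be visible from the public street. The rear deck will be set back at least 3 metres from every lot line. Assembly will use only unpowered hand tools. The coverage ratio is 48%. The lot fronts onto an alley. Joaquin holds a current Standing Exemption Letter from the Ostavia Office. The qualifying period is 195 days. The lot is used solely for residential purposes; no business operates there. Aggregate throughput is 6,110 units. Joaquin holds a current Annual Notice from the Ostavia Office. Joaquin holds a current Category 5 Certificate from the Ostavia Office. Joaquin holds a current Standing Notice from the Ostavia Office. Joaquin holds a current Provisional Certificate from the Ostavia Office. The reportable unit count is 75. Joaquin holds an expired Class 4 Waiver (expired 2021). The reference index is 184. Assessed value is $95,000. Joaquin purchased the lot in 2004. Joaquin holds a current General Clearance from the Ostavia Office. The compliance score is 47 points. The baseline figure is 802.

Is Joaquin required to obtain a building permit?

Exception (a) does not apply: the compliance score is 47 points, not less than 45 points.
Exception (b): a current Standing Exemption Letter is held; the reportable unit count is 75, below the 77 limit — every condition holds. But: (f) is triggered — a current Provisional Certificate is held. (g) is inapplicable (the qualifying period is 195 days, short of 270 days), so (f) stands. So (b) is unavailable.
Exception (c)'s conditions are all satisfied: a current Standing Notice is held; the coverage ratio is 48%, below the 50% limit; the setback is at least 3 m on every side. Turning to paragraph (h): (h) operates — a current Annual Notice is held. (c) is therefore removed.
All of (d)'s requirements are met (a current General Clearance is held; no windows face an adjoining lot; assembly uses only hand tools). Considering the limiting provisions: (i) would limit (d) — assessed value is $95,000, under the $105,000 limit — but (j) sets (i) aside: (j) is triggered — aggregate throughput is 6,110 units, meeting the 4,850 units threshold. (k) would limit (j) — a current Category 5 Certificate is held — but (l) sets (k) aside: (l) is triggered — the baseline figure is 802, less than the 936 limit. (m) is triggered (the lot is in a historic district), but is itself disapplied by (n): (n) operates — the reference index is 184, meeting the 176 threshold. (o), which would lift (n), is inapplicable — no current Class 4 Waiver is held. (d) remains available.
Exception (e) fails — the structure will be visible from the street.

No — exception (d) applies; Joaquin does not need a building permit.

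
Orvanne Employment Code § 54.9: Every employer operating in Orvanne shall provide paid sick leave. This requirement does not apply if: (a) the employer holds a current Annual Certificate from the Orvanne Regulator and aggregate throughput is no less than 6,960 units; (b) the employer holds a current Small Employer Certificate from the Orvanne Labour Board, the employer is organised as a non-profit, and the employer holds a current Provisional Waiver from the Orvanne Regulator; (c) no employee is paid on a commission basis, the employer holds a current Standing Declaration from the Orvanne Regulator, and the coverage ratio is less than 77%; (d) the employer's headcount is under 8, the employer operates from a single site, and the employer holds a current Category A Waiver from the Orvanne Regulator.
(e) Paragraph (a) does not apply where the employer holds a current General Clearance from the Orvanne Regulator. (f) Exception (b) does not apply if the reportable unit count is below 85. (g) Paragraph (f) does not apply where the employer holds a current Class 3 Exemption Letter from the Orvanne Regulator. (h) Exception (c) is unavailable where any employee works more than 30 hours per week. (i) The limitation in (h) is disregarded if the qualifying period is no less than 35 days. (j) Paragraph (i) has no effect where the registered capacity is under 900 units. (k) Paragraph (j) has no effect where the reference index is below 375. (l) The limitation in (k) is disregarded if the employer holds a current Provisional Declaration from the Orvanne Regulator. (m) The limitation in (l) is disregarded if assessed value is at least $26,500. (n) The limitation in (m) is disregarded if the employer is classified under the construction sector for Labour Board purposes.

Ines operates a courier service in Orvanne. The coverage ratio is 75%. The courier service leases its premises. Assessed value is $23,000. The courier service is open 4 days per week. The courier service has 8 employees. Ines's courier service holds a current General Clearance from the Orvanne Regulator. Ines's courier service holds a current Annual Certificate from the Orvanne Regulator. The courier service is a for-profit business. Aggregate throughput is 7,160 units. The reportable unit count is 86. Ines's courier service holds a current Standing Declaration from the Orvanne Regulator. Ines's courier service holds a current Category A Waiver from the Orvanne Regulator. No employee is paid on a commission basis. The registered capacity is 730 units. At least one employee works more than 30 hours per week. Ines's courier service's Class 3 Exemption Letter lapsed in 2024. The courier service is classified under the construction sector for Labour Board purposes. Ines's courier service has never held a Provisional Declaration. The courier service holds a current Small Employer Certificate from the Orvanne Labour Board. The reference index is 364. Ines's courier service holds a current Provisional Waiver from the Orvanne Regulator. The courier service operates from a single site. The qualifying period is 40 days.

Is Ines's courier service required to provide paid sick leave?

No — exception (c) applies; Ines's courier service is not required to provide paid sick leave.

Exception (a) is satisfied on its face — a current Annual Certificate is held; aggregate throughput is 7,160 units, meeting the 6,960 units threshold. However, paragraph (e) must be considered: (e) operates — a current General Clearance is held. So (a) is unavailable.
Exception (b) requires that the employer is organised as a non-profit; but the employer is for-profit, so (b) is unavailable.
Exception (c) is satisfied on its face — no employee is paid on commission; a current Standing Declaration is held; the coverage ratio is 75%, less than the 77% limit. Under paragraphs (h)–(n): (h) would limit (c) — at least one employee exceeds 30 hours/week — but (i) sets (h) aside: (i) operates against (h): the qualifying period is 40 days, meeting the 35 days threshold. (j) would limit (i) — the registered capacity is 730 units, under the 900 units limit — but (k) sets (j) aside: (k) operates against (j): the reference index is 364, below the 375 limit. (l), which would lift (k), is inapplicable — there is no Provisional Declaration in force. Exception (c) stands.
Exception (d) requires that the employer's headcount is under 8; but the employer's headcount is 8, not under 8, so (d) is unavailable.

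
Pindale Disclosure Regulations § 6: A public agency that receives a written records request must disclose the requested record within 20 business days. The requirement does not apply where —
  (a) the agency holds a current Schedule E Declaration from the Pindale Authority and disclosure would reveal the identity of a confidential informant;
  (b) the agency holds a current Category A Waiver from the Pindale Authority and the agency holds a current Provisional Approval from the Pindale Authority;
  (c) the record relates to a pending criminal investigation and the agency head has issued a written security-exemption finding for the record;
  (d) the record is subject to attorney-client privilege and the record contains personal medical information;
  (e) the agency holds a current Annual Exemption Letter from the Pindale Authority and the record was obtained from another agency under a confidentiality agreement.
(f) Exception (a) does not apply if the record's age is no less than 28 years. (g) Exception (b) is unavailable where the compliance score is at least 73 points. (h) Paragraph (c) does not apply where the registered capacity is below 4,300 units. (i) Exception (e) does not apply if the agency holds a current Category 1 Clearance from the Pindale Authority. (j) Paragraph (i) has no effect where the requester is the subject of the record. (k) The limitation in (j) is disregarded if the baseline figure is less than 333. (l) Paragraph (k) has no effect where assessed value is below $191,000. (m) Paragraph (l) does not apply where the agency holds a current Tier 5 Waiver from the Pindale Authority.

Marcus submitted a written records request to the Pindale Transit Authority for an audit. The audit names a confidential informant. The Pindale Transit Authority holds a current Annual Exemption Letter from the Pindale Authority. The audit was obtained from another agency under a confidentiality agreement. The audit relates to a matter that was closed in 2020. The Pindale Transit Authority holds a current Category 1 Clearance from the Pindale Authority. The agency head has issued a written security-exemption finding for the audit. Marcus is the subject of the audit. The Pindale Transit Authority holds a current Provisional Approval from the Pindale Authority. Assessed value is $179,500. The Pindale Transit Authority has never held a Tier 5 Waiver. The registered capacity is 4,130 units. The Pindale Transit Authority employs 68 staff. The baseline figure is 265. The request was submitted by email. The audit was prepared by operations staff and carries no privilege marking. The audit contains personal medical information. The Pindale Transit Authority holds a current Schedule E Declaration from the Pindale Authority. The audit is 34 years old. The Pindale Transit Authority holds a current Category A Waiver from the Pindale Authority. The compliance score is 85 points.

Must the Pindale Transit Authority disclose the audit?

Exception (a)'s conditions are all satisfied: a current Schedule E Declaration is held; the audit names a confidential informant. Turning to paragraph (f): (f) is engaged — the record's age is 34 years, meeting the 28 years threshold. Exception (a) does not apply.
Exception (b) is satisfied on its face — a current Category A Waiver is held; a current Provisional Approval is held. But: (g) is engaged — the compliance score is 85 points, meeting the 73 points threshold. So (b) is unavailable.
Exception (c) fails — the audit relates to a closed matter.
Exception (d) requires that the record is subject to attorney-client privilege; but the audit carries no privilege marking, so (d) is unavailable.
Exception (e)'s conditions are all satisfied: a current Annual Exemption Letter is held; the audit was obtained under a confidentiality agreement. Under paragraphs (i)–(m): (i) would limit (e) — a current Category 1 Clearance is held — but (j) sets (i) aside: (j) operates against (i): Marcus is the subject of the audit. (k) operates (the baseline figure is 265, less than the 333 limit), but is overridden by (l): (l) operates against (k): assessed value is $179,500, below the $191,000 limit. (m) does not operate here (no current Tier 5 Waiver is held), so (l) stands. Exception (e) stands.

No — exception (e) applies; the Pindale Transit Authority is not required to disclose the audit.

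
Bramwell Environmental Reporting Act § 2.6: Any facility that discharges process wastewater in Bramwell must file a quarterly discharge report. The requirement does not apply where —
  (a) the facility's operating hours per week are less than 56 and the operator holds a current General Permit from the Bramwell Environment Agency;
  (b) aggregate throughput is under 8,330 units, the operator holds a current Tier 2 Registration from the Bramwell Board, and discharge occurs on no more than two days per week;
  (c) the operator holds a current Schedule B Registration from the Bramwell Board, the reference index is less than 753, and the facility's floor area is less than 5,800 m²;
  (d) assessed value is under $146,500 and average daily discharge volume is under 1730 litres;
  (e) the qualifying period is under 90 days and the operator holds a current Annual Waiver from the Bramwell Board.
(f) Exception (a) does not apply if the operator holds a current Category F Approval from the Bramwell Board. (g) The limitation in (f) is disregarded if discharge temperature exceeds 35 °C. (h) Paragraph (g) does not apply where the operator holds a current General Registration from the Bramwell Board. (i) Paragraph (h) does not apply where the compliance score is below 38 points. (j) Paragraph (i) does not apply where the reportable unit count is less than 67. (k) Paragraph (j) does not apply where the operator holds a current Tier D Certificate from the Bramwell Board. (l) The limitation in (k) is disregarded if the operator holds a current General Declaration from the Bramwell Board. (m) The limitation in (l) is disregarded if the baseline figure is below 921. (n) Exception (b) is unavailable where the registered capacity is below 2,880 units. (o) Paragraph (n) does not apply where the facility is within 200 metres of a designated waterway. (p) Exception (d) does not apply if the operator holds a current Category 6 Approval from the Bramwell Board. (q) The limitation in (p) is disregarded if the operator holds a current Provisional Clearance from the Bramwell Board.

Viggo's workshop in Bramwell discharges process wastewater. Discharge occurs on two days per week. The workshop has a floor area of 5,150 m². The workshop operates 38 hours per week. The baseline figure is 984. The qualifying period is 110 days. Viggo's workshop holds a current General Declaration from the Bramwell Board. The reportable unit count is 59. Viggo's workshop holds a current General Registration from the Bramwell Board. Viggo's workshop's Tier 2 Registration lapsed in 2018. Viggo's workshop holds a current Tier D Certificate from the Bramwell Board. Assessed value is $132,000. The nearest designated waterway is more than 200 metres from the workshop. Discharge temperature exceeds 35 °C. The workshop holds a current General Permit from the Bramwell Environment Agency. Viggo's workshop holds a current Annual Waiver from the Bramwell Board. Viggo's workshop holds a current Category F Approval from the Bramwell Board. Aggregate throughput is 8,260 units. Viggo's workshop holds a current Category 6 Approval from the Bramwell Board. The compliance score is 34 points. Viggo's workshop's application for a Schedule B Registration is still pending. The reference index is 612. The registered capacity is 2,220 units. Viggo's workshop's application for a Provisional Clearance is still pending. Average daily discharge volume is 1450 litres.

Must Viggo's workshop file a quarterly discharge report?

Yes — Viggo's workshop must file a quarterly discharge report.

Exception (a)'s conditions are all satisfied: the facility's operating hours per week are 38, less than the 56 limit; a current General Permit is held. But: (f) operates — a current Category F Approval is held. (g) would limit (f) — discharge temperature exceeds 35 °C — but (h) sets (g) aside: (h) applies — a current General Registration is held. (i) is triggered (the compliance score is 34 points, below the 38 points limit), but is set aside by (j): (j) operates against (i): the reportable unit count is 59, less than the 67 limit. (k) is engaged (a current Tier D Certificate is held), but is itself disapplied by (l): (l) operates against (k): a current General Declaration is held. (m), which would lift (l), is not engaged — the baseline figure is 984, not below 921. Exception (a) does not apply.
Exception (b) requires that the operator holds a current Tier 2 Registration from the Bramwell Board; but there is no Tier 2 Registration in force, so (b) is unavailable.
Exception (c) requires that the operator holds a current Schedule B Registration from the Bramwell Board; but there is no Schedule B Registration in force, so (c) is unavailable.
Exception (d): assessed value is $132,000, under the $146,500 limit; average daily discharge volume is 1450 litres, under the 1730 litres limit — every condition holds. But: (p) operates against (d): a current Category 6 Approval is held. (q) is inapplicable (the Provisional Clearance is not current), so (p) stands. (d) is therefore removed.
Exception (e) does not apply: the qualifying period is 110 days, not under 90 days.
None of the exceptions is available; § 2.6 applies in full.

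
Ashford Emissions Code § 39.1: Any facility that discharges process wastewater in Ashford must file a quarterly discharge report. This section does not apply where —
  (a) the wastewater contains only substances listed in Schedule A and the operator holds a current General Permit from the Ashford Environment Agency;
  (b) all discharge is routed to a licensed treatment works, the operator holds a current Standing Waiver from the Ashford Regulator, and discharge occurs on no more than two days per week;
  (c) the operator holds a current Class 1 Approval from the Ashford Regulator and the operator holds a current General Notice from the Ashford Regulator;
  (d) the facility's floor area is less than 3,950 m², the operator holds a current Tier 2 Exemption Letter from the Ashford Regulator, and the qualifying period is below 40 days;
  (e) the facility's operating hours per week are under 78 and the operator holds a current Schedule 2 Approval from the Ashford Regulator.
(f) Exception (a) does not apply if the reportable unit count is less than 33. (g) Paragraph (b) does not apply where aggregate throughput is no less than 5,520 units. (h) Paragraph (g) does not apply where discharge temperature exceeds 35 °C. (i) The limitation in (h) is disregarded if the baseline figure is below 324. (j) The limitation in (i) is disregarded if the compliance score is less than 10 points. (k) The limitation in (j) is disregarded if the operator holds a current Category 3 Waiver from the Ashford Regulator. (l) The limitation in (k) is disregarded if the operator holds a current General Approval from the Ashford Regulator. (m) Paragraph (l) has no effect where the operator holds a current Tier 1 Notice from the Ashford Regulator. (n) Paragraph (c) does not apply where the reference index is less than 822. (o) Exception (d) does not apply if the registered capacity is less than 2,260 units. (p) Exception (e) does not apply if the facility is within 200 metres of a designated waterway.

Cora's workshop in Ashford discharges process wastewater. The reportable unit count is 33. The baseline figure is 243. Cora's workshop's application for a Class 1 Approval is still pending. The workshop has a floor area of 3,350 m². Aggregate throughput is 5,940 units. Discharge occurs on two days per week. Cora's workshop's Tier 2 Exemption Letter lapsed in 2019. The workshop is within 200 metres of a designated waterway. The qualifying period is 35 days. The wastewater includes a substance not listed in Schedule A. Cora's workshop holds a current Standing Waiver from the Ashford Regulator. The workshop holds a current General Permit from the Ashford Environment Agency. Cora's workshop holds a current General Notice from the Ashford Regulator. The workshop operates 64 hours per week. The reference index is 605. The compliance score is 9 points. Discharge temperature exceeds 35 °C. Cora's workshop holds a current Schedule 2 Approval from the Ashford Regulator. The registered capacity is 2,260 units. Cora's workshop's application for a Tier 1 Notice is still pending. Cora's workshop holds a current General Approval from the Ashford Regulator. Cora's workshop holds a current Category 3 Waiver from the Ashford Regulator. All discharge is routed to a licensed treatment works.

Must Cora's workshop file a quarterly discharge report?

No — exception (b) applies; Cora's workshop is not required to file a quarterly discharge report.

Exception (a) does not apply: the wastewater includes a non-Schedule-A substance.
Exception (b): discharge is routed to a licensed treatment works; a current Standing Waiver is held; discharge occurs on no more than two days per week — every condition holds. Considering the limiting provisions: (g) is triggered (aggregate throughput is 5,940 units, meeting the 5,520 units threshold), but is itself disapplied by (h): (h) operates against (g): discharge temperature exceeds 35 °C. (i) would limit (h) — the baseline figure is 243, below the 324 limit — but (j) sets (i) aside: (j) operates — the compliance score is 9 points, less than the 10 points limit. (k) would limit (j) — a current Category 3 Waiver is held — but (l) sets (k) aside: (l) applies — a current General Approval is held. (m) is not engaged (no current Tier 1 Notice is held), so (l) stands. Exception (b) stands.
Exception (c) does not apply: there is no Class 1 Approval in force.
Exception (d) fails — the Tier 2 Exemption Letter is not current.
All of (e)'s requirements are met (the facility's operating hours per week are 64, under the 78 limit; a current Schedule 2 Approval is held). But: (p) applies — the workshop is within 200 m of a designated waterway. So (e) is unavailable.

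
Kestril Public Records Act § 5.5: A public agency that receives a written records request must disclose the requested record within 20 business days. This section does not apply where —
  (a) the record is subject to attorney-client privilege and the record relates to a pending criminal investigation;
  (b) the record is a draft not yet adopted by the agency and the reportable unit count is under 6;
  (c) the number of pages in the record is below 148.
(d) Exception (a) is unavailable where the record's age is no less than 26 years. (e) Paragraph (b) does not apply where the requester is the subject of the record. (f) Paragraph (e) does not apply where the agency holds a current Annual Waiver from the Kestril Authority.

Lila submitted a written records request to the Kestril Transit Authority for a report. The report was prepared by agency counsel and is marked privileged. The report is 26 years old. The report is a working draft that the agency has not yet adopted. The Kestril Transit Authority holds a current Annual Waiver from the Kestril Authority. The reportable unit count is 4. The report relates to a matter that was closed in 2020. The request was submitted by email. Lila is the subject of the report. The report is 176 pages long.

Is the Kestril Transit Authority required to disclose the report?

Exception (a) fails — the report relates to a closed matter.
All of (b)'s requirements are met (the report is an unadopted draft; the reportable unit count is 4, under the 6 limit). Applying paragraphs (e)–(f): (e) is triggered (Lila is the subject of the report), but is displaced by (f): (f) applies — a current Annual Waiver is held. (b) remains available.
Exception (c) fails — the number of pages in the record is 176, not below 148.

No — exception (b) applies; the Kestril Transit Authority is not required to disclose the report.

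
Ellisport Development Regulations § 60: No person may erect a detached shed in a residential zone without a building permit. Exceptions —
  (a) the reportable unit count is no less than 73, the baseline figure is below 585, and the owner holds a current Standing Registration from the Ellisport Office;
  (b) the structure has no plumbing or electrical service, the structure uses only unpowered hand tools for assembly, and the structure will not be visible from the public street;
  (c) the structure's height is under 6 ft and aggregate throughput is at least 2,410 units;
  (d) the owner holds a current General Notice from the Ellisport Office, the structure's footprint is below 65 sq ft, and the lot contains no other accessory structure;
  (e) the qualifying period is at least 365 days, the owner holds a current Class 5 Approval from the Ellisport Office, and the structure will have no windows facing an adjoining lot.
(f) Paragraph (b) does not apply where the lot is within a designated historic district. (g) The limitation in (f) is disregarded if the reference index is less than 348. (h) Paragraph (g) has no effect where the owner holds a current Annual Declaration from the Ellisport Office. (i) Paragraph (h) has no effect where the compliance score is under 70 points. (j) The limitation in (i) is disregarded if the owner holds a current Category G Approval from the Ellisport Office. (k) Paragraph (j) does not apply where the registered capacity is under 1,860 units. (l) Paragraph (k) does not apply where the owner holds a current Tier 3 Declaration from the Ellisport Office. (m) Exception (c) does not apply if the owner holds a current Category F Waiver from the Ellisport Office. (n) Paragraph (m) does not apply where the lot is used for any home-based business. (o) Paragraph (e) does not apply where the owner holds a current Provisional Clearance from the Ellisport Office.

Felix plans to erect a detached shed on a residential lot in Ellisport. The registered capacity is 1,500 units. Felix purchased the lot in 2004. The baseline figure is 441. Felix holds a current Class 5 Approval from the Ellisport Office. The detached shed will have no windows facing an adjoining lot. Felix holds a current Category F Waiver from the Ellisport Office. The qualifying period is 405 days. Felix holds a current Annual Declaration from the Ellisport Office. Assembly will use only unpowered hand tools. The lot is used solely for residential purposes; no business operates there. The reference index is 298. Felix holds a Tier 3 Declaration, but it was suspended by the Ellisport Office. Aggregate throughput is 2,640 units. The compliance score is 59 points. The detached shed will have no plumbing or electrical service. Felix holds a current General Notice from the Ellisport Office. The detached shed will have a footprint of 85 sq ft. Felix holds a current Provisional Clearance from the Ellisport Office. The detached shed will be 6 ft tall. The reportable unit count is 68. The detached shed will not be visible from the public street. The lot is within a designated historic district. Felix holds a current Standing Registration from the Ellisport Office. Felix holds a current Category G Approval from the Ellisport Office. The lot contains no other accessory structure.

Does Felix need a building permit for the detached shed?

No — exception (b) applies; Felix does not need a building permit.

Exception (a) fails — the reportable unit count is 68, short of 73.
Exception (b) is satisfied on its face — there is no plumbing or electrical service; assembly uses only hand tools; the structure will not be visible from the street. Under paragraphs (f)–(l): (f) is triggered (the lot is in a historic district), but is set aside by (g): (g) operates against (f): the reference index is 298, less than the 348 limit. (h) would limit (g) — a current Annual Declaration is held — but (i) sets (h) aside: (i) is engaged — the compliance score is 59 points, under the 70 points limit. (j) operates (a current Category G Approval is held), but is itself disapplied by (k): (k) is triggered — the registered capacity is 1,500 units, under the 1,860 units limit. (l) is inapplicable (there is no Tier 3 Declaration in force), so (k) stands. So (b) applies.
Exception (c) does not apply: the structure's height is 6 ft, not under 6 ft.
Exception (d) does not apply: the structure's footprint is 85 sq ft, not below 65 sq ft.
All of (e)'s requirements are met (the qualifying period is 405 days, meeting the 365 days threshold; a current Class 5 Approval is held; no windows face an adjoining lot). Turning to paragraph (o): (o) is engaged — a current Provisional Clearance is held. (e) is therefore removed.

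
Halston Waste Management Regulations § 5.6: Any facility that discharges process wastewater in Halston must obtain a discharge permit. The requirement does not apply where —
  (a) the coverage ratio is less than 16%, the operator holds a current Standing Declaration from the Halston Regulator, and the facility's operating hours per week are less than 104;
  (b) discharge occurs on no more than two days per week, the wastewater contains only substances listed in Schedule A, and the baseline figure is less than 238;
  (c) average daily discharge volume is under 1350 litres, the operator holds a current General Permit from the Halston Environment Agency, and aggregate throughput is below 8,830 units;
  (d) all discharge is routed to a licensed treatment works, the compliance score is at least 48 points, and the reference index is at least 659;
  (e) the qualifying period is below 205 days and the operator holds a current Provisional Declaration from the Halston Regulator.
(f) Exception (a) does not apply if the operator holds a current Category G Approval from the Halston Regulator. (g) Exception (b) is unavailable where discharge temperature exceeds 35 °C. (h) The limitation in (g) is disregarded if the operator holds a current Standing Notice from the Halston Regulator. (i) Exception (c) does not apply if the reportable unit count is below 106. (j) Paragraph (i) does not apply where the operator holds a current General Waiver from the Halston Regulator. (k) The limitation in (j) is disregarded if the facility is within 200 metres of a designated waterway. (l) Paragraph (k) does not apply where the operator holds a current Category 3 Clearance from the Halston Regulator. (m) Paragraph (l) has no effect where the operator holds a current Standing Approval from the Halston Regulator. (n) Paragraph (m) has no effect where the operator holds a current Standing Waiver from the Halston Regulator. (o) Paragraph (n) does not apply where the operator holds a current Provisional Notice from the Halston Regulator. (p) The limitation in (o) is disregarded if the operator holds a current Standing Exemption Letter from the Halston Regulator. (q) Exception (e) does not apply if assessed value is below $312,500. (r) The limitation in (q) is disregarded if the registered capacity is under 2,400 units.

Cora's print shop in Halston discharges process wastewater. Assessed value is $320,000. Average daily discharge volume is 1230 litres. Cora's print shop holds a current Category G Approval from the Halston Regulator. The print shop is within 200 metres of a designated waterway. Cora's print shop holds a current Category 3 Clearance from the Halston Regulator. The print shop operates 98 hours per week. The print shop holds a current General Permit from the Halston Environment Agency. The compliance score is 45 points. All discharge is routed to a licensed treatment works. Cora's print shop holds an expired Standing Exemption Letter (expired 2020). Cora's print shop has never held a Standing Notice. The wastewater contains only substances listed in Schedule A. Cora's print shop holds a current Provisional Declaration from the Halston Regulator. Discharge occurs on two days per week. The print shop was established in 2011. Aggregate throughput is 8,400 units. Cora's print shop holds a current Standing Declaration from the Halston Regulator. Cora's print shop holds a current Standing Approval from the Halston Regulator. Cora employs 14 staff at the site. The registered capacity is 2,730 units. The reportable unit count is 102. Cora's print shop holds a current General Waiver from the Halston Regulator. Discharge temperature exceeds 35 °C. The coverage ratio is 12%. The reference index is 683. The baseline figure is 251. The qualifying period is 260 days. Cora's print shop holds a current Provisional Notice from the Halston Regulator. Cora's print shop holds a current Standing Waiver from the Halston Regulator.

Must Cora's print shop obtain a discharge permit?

Exception (a)'s conditions are all satisfied: the coverage ratio is 12%, less than the 16% limit; a current Standing Declaration is held; the facility's operating hours per week are 98, less than the 104 limit. Turning to paragraph (f): (f) operates against (a): a current Category G Approval is held. Exception (a) does not apply.
Exception (b) requires that the baseline figure is less than 238; but the baseline figure is 251, not less than 238, so (b) is unavailable.
Exception (c)'s conditions are all satisfied: average daily discharge volume is 1230 litres, under the 1350 litres limit; a current General Permit is held; aggregate throughput is 8,400 units, below the 8,830 units limit. Turning to paragraphs (i)–(p): (i) is engaged — the reportable unit count is 102, below the 106 limit. (j) would limit (i) — a current General Waiver is held — but (k) sets (j) aside: (k) applies — the print shop is within 200 m of a designated waterway. (l) applies (a current Category 3 Clearance is held), but is itself disapplied by (m): (m) is engaged — a current Standing Approval is held. (n) would limit (m) — a current Standing Waiver is held — but (o) sets (n) aside: (o) applies — a current Provisional Notice is held. (p), which would lift (o), is inapplicable — the Standing Exemption Letter is not current. So (c) is unavailable.
Exception (d) does not apply: the compliance score is 45 points, short of 48 points.
Exception (e) fails — the qualifying period is 260 days, not below 205 days.
Every exception is unavailable, so the rule governs.

Yes — Cora's print shop must obtain a discharge permit.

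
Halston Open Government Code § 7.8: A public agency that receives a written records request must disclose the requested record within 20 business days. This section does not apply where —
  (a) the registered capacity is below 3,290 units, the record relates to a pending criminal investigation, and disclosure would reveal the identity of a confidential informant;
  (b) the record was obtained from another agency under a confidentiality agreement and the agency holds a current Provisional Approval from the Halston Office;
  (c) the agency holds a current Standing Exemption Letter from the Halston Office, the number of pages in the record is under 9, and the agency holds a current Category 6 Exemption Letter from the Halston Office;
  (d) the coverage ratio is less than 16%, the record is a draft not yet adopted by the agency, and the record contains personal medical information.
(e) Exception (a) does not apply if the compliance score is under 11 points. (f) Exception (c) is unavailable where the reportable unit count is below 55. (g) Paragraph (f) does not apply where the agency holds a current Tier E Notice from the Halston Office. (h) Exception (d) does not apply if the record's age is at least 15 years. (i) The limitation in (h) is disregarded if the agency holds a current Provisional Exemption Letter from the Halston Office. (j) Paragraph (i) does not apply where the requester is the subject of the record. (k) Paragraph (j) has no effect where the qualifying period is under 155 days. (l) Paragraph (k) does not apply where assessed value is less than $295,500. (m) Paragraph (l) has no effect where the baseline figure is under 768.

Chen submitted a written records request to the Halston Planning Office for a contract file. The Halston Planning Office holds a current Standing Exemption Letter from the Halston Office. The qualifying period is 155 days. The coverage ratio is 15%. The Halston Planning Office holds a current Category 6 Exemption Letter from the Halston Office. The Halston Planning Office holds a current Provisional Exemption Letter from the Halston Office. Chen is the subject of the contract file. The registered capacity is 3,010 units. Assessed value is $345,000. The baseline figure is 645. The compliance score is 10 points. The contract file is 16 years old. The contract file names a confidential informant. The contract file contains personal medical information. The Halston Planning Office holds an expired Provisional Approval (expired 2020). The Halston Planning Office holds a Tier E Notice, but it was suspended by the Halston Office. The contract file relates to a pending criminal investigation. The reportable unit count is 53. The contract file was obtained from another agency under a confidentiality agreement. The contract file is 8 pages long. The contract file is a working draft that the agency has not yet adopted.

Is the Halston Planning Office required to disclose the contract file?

Yes — the Halston Planning Office must disclose the contract file.

Exception (a)'s conditions are all satisfied: the registered capacity is 3,010 units, below the 3,290 units limit; the contract file relates to a pending investigation; the contract file names a confidential informant. But: (e) operates against (a): the compliance score is 10 points, under the 11 points limit. Exception (a) does not apply.
Exception (b) requires that the agency holds a current Provisional Approval from the Halston Office; but the Provisional Approval is not current, so (b) is unavailable.
All of (c)'s requirements are met (a current Standing Exemption Letter is held; the number of pages in the record is 8, under the 9 limit; a current Category 6 Exemption Letter is held). But: (f) is engaged — the reportable unit count is 53, below the 55 limit. (g), which would lift (f), is not triggered — there is no Tier E Notice in force. (c) is therefore removed.
All of (d)'s requirements are met (the coverage ratio is 15%, less than the 16% limit; the contract file is an unadopted draft; the contract file contains personal medical information). However, paragraphs (h)–(m) must be considered: (h) operates against (d): the record's age is 16 years, meeting the 15 years threshold. (i) would limit (h) — a current Provisional Exemption Letter is held — but (j) sets (i) aside: (j) operates against (i): Chen is the subject of the contract file. (k) is not triggered (the qualifying period is 155 days, not under 155 days), so (j) stands. So (d) is unavailable.
No exception applies. The general rule governs.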